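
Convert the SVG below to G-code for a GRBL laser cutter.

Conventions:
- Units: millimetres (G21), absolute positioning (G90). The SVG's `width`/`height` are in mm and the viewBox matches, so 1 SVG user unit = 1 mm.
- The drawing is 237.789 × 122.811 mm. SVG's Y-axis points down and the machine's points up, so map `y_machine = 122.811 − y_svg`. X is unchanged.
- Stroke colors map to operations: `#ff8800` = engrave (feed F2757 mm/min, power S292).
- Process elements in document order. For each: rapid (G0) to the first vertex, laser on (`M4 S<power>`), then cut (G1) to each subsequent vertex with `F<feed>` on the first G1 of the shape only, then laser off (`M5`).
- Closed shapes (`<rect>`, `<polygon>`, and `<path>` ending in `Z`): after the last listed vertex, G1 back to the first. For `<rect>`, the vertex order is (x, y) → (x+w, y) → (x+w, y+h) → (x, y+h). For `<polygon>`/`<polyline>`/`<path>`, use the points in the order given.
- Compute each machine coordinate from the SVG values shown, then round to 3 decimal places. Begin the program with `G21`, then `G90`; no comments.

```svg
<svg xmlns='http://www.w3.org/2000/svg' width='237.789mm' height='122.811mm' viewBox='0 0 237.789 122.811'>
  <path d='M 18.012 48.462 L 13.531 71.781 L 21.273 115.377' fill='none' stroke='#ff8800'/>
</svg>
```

G21
G90
G0 X18.012 Y74.349
M4 S292
G1 X13.531 Y51.030 F2757
G1 X21.273 Y7.434
M5

Since the viewBox matches the mm dimensions, user units are millimetres directly. The only transform is the Y-flip y_m = 122.811 − y_svg.

Shape 1 is a open polyline drawn with `<path>`. Its stroke #ff8800 means engrave at S292, F2757. After flipping Y the toolpath is (18.012,74.349) → (13.531,51.030) → (21.273,7.434).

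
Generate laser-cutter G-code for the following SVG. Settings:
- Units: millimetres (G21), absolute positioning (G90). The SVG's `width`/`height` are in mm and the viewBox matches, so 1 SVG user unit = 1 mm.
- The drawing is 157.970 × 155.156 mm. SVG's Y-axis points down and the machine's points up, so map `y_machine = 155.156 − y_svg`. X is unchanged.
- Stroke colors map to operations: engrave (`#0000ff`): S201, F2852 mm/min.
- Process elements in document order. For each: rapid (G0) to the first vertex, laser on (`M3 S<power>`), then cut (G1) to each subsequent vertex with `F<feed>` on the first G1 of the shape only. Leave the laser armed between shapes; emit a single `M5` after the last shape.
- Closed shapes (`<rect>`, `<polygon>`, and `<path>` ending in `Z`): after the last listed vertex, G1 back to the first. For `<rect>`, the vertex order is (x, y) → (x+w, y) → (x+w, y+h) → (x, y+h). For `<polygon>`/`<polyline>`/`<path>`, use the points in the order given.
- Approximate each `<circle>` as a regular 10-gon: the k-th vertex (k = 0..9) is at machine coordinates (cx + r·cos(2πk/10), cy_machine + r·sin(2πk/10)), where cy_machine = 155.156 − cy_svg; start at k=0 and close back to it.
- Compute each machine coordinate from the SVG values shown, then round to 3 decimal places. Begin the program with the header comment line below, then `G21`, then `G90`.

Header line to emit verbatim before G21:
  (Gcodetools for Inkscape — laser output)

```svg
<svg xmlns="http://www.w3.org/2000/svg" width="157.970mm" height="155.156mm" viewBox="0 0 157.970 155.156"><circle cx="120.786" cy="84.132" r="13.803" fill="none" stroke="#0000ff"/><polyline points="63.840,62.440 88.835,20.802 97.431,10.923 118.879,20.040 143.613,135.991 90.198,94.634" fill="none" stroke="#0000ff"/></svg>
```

viewBox `0 0 157.970 155.156` with mm width/height → 1 unit = 1 mm. Flip: y_m = 155.156 − y_svg.

**Shape 1** — `<circle>` circle, stroke `#0000ff` → engrave (S201, F2852). Machine vertices: (134.589,71.024) → (131.953,79.137) → (125.051,84.151) → (116.521,84.151) → (109.619,79.137) → (106.983,71.024) → (109.619,62.911) → (116.521,57.897) → (125.051,57.897) → (131.953,62.911) → (134.589,71.024). Closed: final G1 returns to the first vertex.

**Shape 2** — `<polyline>` open polyline, stroke `#0000ff` → engrave (S201, F2852). Machine vertices: (63.840,92.716) → (88.835,134.354) → (97.431,144.233) → (118.879,135.116) → (143.613,19.165) → (90.198,60.522). Open path.

(Gcodetools for Inkscape — laser output)
G21
G90
G0 X134.589 Y71.024
M3 S201
G1 X131.953 Y79.137 F2852
G1 X125.051 Y84.151
G1 X116.521 Y84.151
G1 X109.619 Y79.137
G1 X106.983 Y71.024
G1 X109.619 Y62.911
G1 X116.521 Y57.897
G1 X125.051 Y57.897
G1 X131.953 Y62.911
G1 X134.589 Y71.024
G0 X63.840 Y92.716
M3 S201
G1 X88.835 Y134.354 F2852
G1 X97.431 Y144.233
G1 X118.879 Y135.116
G1 X143.613 Y19.165
G1 X90.198 Y60.522
M5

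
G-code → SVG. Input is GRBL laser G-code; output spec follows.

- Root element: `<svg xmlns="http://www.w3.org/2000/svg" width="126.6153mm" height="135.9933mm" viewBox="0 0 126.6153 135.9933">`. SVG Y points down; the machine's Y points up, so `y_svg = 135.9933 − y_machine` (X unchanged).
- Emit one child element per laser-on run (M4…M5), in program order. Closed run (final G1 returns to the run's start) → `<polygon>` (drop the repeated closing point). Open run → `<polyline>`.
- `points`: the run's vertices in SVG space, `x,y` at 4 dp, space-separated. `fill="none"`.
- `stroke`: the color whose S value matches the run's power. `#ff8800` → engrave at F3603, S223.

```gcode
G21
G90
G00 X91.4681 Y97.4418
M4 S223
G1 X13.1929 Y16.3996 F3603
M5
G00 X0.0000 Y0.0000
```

y_svg = 135.9933 − y_m. Every run uses S223, so all elements get stroke `#ff8800` (engrave).

[1] open run; points: 91.4681,38.5515 13.1929,119.5937

<svg xmlns="http://www.w3.org/2000/svg" width="126.6153mm" height="135.9933mm" viewBox="0 0 126.6153 135.9933">
  <polyline points="91.4681,38.5515 13.1929,119.5937" fill="none" stroke="#ff8800"/>
</svg>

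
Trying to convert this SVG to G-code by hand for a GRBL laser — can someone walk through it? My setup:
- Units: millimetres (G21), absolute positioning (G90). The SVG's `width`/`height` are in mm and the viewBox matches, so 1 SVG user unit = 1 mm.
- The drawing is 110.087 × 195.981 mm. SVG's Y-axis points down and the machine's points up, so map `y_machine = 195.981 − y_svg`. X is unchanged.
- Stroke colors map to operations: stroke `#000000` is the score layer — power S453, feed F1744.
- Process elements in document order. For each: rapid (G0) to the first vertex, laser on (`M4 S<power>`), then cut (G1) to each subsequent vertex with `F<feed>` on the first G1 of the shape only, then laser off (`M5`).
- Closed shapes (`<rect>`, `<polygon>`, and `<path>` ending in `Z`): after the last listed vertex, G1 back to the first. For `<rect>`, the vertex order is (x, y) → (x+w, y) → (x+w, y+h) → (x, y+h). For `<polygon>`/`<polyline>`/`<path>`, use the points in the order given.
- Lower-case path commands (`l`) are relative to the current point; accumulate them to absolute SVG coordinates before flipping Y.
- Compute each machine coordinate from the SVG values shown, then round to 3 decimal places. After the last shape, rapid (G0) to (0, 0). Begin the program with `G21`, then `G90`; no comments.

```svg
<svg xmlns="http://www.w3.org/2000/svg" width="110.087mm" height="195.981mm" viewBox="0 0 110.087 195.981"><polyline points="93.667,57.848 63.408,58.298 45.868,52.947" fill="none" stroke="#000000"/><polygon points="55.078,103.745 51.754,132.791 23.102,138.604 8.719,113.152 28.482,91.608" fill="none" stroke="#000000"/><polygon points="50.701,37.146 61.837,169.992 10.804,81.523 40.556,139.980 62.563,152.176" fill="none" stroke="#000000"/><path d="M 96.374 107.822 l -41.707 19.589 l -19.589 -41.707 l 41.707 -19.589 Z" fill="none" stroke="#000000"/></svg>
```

G21
G90
G0 X93.667 Y138.133
M4 S453
G1 X63.408 Y137.683 F1744
G1 X45.868 Y143.034
M5
G0 X55.078 Y92.236
M4 S453
G1 X51.754 Y63.190 F1744
G1 X23.102 Y57.377
G1 X8.719 Y82.829
G1 X28.482 Y104.373
G1 X55.078 Y92.236
M5
G0 X50.701 Y158.835
M4 S453
G1 X61.837 Y25.989 F1744
G1 X10.804 Y114.458
G1 X40.556 Y56.001
G1 X62.563 Y43.805
G1 X50.701 Y158.835
M5
G0 X96.374 Y88.159
M4 S453
G1 X54.667 Y68.570 F1744
G1 X35.078 Y110.277
G1 X76.785 Y129.866
G1 X96.374 Y88.159
M5
G0 X0.000 Y0.000

viewBox `0 0 110.087 195.981` with mm width/height → 1 unit = 1 mm. Flip: y_m = 195.981 − y_svg.

**Shape 1** — `<polyline>` open polyline, stroke `#000000` → score (S453, F1744). Machine vertices: (93.667,138.133) → (63.408,137.683) → (45.868,143.034). Open path.

**Shape 2** — `<polygon>` regular polygon, stroke `#000000` → score (S453, F1744). Machine vertices: (55.078,92.236) → (51.754,63.190) → (23.102,57.377) → (8.719,82.829) → (28.482,104.373) → (55.078,92.236). Closed: final G1 returns to the first vertex.

**Shape 3** — `<polygon>` closed polygon, stroke `#000000` → score (S453, F1744). Machine vertices: (50.701,158.835) → (61.837,25.989) → (10.804,114.458) → (40.556,56.001) → (62.563,43.805) → (50.701,158.835). Closed: final G1 returns to the first vertex.

**Shape 4** — `<path>` regular polygon, stroke `#000000` → score (S453, F1744). Machine vertices: (96.374,88.159) → (54.667,68.570) → (35.078,110.277) → (76.785,129.866) → (96.374,88.159). Closed: final G1 returns to the first vertex.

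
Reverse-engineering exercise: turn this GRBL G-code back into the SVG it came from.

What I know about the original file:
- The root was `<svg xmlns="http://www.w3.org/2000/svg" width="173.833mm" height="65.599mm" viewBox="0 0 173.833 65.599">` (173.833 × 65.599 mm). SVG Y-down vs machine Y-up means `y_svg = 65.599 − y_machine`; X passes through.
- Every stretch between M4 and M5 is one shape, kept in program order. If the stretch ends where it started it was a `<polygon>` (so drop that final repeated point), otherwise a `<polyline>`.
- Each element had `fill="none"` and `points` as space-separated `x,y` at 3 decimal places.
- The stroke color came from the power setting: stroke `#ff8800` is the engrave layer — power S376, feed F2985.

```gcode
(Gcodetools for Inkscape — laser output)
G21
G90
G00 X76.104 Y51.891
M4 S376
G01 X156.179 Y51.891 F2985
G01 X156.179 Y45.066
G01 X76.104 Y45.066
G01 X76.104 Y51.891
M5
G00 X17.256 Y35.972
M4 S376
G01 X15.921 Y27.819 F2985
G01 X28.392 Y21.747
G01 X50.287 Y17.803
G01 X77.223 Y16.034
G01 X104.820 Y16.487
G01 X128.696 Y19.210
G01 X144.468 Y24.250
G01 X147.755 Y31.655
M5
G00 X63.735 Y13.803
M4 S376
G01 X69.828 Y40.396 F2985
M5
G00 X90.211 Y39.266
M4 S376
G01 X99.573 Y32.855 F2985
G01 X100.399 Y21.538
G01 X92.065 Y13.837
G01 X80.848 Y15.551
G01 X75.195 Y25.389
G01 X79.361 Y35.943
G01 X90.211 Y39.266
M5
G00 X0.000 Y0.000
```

Each laser-on run becomes one SVG element. Flip Y back into SVG space with y_svg = 65.599 − y_machine. Every run uses S376, so all elements get stroke `#ff8800` (engrave).

Run 1: The run returns to its start, so emit a `<polygon>` with points (Y-flipped): 76.104,13.708 156.179,13.708 156.179,20.533 76.104,20.533.

Run 2: The run is open, so emit a `<polyline>` with points (Y-flipped): 17.256,29.627 15.921,37.780 28.392,43.852 50.287,47.796 77.223,49.565 104.820,49.112 128.696,46.389 144.468,41.349 147.755,33.944.

Run 3: The run is open, so emit a `<polyline>` with points (Y-flipped): 63.735,51.796 69.828,25.203.

Run 4: The run returns to its start, so emit a `<polygon>` with points (Y-flipped): 90.211,26.333 99.573,32.744 100.399,44.061 92.065,51.762 80.848,50.048 75.195,40.210 79.361,29.656.

<svg xmlns="http://www.w3.org/2000/svg" width="173.833mm" height="65.599mm" viewBox="0 0 173.833 65.599">
  <polygon points="76.104,13.708 156.179,13.708 156.179,20.533 76.104,20.533" fill="none" stroke="#ff8800"/>
  <polyline points="17.256,29.627 15.921,37.780 28.392,43.852 50.287,47.796 77.223,49.565 104.820,49.112 128.696,46.389 144.468,41.349 147.755,33.944" fill="none" stroke="#ff8800"/>
  <polyline points="63.735,51.796 69.828,25.203" fill="none" stroke="#ff8800"/>
  <polygon points="90.211,26.333 99.573,32.744 100.399,44.061 92.065,51.762 80.848,50.048 75.195,40.210 79.361,29.656" fill="none" stroke="#ff8800"/>
</svg>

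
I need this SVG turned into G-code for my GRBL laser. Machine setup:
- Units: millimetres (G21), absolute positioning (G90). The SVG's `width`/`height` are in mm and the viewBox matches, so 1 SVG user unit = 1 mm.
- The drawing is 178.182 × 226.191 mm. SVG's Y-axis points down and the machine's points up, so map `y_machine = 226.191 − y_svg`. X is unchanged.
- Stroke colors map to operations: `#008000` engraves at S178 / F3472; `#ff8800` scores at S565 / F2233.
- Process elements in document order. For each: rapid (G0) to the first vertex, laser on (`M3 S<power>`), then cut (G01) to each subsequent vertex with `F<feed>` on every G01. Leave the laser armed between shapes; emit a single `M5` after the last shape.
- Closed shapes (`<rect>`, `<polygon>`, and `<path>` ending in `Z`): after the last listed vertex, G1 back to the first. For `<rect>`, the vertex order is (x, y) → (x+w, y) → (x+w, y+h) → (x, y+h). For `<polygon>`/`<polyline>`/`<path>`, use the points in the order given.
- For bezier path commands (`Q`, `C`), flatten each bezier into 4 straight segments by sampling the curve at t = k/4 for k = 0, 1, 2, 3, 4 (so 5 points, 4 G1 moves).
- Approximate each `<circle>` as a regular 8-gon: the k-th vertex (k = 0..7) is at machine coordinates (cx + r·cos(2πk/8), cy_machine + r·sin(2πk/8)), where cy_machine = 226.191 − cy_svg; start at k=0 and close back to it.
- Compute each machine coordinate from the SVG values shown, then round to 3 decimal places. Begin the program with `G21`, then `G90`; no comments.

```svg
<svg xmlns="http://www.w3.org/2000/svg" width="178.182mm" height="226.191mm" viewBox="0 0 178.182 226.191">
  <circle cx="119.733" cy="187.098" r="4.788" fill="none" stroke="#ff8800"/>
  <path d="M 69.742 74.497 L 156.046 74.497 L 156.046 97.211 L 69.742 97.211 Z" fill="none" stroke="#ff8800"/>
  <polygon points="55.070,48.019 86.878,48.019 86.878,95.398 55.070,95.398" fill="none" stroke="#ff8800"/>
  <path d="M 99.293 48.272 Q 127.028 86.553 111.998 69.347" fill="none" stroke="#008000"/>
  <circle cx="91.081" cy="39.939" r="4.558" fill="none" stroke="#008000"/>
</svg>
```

viewBox `0 0 178.182 226.191` with mm width/height → 1 unit = 1 mm. Flip: y_m = 226.191 − y_svg.

**Shape 1** — `<circle>` circle, stroke `#ff8800` → score (S565, F2233). Machine vertices: (124.521,39.093) → (123.119,42.479) → (119.733,43.881) → (116.347,42.479) → (114.945,39.093) → (116.347,35.707) → (119.733,34.305) → (123.119,35.707) → (124.521,39.093). Closed: final G1 returns to the first vertex.

**Shape 2** — `<path>` rectangle, stroke `#ff8800` → score (S565, F2233). Machine vertices: (69.742,151.694) → (156.046,151.694) → (156.046,128.980) → (69.742,128.980) → (69.742,151.694). Closed: final G1 returns to the first vertex.

**Shape 3** — `<polygon>` rectangle, stroke `#ff8800` → score (S565, F2233). Machine vertices: (55.070,178.172) → (86.878,178.172) → (86.878,130.793) → (55.070,130.793) → (55.070,178.172). Closed: final G1 returns to the first vertex.

**Shape 4** — `<path>` quadratic bezier, stroke `#008000` → engrave (S178, F3472). Control points (SVG): P0=(99.293,48.272), P1=(127.028,86.553), P2=(111.998,69.347); sampled at t=k/4. Machine vertices: (99.293,177.919) → (110.488,162.246) → (116.337,153.510) → (116.840,151.709) → (111.998,156.844). Open path.

**Shape 5** — `<circle>` circle, stroke `#008000` → engrave (S178, F3472). Machine vertices: (95.639,186.252) → (94.304,189.475) → (91.081,190.810) → (87.858,189.475) → (86.523,186.252) → (87.858,183.029) → (91.081,181.694) → (94.304,183.029) → (95.639,186.252). Closed: final G1 returns to the first vertex.

G21
G90
G0 X124.521 Y39.093
M3 S565
G01 X123.119 Y42.479 F2233
G01 X119.733 Y43.881 F2233
G01 X116.347 Y42.479 F2233
G01 X114.945 Y39.093 F2233
G01 X116.347 Y35.707 F2233
G01 X119.733 Y34.305 F2233
G01 X123.119 Y35.707 F2233
G01 X124.521 Y39.093 F2233
G0 X69.742 Y151.694
M3 S565
G01 X156.046 Y151.694 F2233
G01 X156.046 Y128.980 F2233
G01 X69.742 Y128.980 F2233
G01 X69.742 Y151.694 F2233
G0 X55.070 Y178.172
M3 S565
G01 X86.878 Y178.172 F2233
G01 X86.878 Y130.793 F2233
G01 X55.070 Y130.793 F2233
G01 X55.070 Y178.172 F2233
G0 X99.293 Y177.919
M3 S178
G01 X110.488 Y162.246 F3472
G01 X116.337 Y153.510 F3472
G01 X116.840 Y151.709 F3472
G01 X111.998 Y156.844 F3472
G0 X95.639 Y186.252
M3 S178
G01 X94.304 Y189.475 F3472
G01 X91.081 Y190.810 F3472
G01 X87.858 Y189.475 F3472
G01 X86.523 Y186.252 F3472
G01 X87.858 Y183.029 F3472
G01 X91.081 Y181.694 F3472
G01 X94.304 Y183.029 F3472
G01 X95.639 Y186.252 F3472
M5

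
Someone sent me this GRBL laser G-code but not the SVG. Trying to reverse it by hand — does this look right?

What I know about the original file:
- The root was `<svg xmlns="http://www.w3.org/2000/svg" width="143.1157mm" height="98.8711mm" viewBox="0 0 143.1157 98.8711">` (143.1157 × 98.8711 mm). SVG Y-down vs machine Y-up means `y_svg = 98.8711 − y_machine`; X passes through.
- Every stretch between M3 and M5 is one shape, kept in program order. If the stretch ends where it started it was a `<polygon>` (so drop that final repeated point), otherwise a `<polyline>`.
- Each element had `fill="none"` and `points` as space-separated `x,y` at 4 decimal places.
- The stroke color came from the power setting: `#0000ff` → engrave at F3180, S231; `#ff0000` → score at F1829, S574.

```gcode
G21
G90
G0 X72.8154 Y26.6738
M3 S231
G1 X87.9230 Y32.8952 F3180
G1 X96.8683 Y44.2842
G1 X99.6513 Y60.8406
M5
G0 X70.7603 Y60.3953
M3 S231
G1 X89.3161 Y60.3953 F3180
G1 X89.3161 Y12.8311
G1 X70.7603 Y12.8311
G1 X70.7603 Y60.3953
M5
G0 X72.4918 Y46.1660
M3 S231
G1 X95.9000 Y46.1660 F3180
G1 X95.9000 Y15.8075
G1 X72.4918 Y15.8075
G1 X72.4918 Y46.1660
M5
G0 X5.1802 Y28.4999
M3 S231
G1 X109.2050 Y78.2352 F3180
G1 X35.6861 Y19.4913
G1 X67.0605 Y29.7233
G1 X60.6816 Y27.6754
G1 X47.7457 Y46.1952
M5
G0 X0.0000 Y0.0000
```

<svg xmlns="http://www.w3.org/2000/svg" width="143.1157mm" height="98.8711mm" viewBox="0 0 143.1157 98.8711">
  <polyline points="72.8154,72.1973 87.9230,65.9759 96.8683,54.5869 99.6513,38.0305" fill="none" stroke="#0000ff"/>
  <polygon points="70.7603,38.4758 89.3161,38.4758 89.3161,86.0400 70.7603,86.0400" fill="none" stroke="#0000ff"/>
  <polygon points="72.4918,52.7051 95.9000,52.7051 95.9000,83.0636 72.4918,83.0636" fill="none" stroke="#0000ff"/>
  <polyline points="5.1802,70.3712 109.2050,20.6359 35.6861,79.3798 67.0605,69.1478 60.6816,71.1957 47.7457,52.6759" fill="none" stroke="#0000ff"/>
</svg>

Machine Y-up, SVG Y-down with viewBox height 98.8711, so y_svg = 98.8711 − y_machine; X carries over. Every run uses S231, so all elements get stroke `#0000ff` (engrave).

Run 1: The run is open, so emit a `<polyline>` with points (Y-flipped): 72.8154,72.1973 87.9230,65.9759 96.8683,54.5869 99.6513,38.0305.

Run 2: The run returns to its start, so emit a `<polygon>` with points (Y-flipped): 70.7603,38.4758 89.3161,38.4758 89.3161,86.0400 70.7603,86.0400.

Run 3: The run returns to its start, so emit a `<polygon>` with points (Y-flipped): 72.4918,52.7051 95.9000,52.7051 95.9000,83.0636 72.4918,83.0636.

Run 4: The run is open, so emit a `<polyline>` with points (Y-flipped): 5.1802,70.3712 109.2050,20.6359 35.6861,79.3798 67.0605,69.1478 60.6816,71.1957 47.7457,52.6759.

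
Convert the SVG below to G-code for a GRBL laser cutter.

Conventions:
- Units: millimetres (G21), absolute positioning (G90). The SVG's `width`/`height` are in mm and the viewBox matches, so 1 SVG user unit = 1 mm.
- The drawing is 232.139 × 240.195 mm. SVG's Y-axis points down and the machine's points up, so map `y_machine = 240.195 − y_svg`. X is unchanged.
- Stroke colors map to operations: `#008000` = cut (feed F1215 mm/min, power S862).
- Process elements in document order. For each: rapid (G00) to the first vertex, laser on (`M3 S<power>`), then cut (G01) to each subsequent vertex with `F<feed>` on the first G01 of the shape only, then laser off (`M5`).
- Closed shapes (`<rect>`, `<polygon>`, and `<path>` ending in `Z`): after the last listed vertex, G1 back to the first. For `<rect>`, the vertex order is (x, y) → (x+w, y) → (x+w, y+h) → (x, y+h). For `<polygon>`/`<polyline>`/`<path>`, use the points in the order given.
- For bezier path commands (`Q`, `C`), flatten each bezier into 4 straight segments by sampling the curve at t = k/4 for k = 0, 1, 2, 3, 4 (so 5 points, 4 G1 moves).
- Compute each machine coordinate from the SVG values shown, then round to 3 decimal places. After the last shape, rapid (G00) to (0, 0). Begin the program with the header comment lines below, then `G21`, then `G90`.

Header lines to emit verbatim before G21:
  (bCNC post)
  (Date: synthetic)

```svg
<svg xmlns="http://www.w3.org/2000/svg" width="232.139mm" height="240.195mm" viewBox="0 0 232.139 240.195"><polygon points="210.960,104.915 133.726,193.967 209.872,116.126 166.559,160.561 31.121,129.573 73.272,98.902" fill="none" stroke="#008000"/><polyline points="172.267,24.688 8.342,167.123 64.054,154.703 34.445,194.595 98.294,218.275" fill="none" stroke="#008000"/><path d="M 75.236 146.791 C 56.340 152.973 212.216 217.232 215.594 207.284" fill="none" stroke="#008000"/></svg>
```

(bCNC post)
(Date: synthetic)
G21
G90
G00 X210.960 Y135.280
M3 S862
G01 X133.726 Y46.228 F1215
G01 X209.872 Y124.069
G01 X166.559 Y79.634
G01 X31.121 Y110.622
G01 X73.272 Y141.293
G01 X210.960 Y135.280
M5
G00 X172.267 Y215.507
M3 S862
G01 X8.342 Y73.072 F1215
G01 X64.054 Y85.492
G01 X34.445 Y45.600
G01 X98.294 Y21.920
M5
G00 X75.236 Y93.404
M3 S862
G01 X88.720 Y79.945 F1215
G01 X137.062 Y57.109
G01 X189.581 Y37.297
G01 X215.594 Y32.911
M5
G00 X0.000 Y0.000

viewBox `0 0 232.139 240.195` with mm width/height → 1 unit = 1 mm. Flip: y_m = 240.195 − y_svg.

**Shape 1** — `<polygon>` closed polygon, stroke `#008000` → cut (S862, F1215). Machine vertices: (210.960,135.280) → (133.726,46.228) → (209.872,124.069) → (166.559,79.634) → (31.121,110.622) → (73.272,141.293) → (210.960,135.280). Closed: final G1 returns to the first vertex.

**Shape 2** — `<polyline>` open polyline, stroke `#008000` → cut (S862, F1215). Machine vertices: (172.267,215.507) → (8.342,73.072) → (64.054,85.492) → (34.445,45.600) → (98.294,21.920). Open path.

**Shape 3** — `<path>` cubic bezier, stroke `#008000` → cut (S862, F1215). Control points (SVG): P0=(75.236,146.791), P1=(56.340,152.973), P2=(212.216,217.232), P3=(215.594,207.284); sampled at t=k/4. Machine vertices: (75.236,93.404) → (88.720,79.945) → (137.062,57.109) → (189.581,37.297) → (215.594,32.911). Open path.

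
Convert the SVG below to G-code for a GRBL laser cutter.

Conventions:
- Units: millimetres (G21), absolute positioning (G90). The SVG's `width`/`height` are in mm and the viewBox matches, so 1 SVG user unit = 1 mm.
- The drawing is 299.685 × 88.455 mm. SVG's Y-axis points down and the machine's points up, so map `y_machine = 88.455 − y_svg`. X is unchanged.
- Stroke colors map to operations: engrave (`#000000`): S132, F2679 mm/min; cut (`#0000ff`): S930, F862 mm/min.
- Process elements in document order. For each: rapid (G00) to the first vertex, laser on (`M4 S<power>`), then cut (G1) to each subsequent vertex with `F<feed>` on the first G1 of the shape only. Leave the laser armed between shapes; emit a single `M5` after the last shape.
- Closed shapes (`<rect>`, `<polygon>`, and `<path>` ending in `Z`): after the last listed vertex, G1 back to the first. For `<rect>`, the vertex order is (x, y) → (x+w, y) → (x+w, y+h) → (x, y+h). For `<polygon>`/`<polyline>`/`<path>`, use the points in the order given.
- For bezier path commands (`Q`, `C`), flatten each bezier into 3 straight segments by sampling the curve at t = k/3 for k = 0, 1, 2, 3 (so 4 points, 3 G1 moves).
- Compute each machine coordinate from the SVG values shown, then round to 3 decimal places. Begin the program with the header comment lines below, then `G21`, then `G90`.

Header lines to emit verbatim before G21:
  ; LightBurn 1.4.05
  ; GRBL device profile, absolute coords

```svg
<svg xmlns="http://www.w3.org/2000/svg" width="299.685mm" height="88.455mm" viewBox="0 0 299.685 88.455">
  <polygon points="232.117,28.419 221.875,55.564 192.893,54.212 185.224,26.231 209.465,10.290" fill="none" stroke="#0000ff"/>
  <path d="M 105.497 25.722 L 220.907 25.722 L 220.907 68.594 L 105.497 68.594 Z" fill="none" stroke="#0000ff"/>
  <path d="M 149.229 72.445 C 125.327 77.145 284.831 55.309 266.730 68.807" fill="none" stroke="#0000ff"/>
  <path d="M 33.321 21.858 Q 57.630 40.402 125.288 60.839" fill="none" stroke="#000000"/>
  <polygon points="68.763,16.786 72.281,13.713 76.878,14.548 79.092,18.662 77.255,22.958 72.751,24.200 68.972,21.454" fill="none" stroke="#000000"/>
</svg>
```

viewBox `0 0 299.685 88.455` with mm width/height → 1 unit = 1 mm. Flip: y_m = 88.455 − y_svg.

**Shape 1** — `<polygon>` regular polygon, stroke `#0000ff` → cut (S930, F862). Machine vertices: (232.117,60.036) → (221.875,32.891) → (192.893,34.243) → (185.224,62.224) → (209.465,78.165) → (232.117,60.036). Closed: final G1 returns to the first vertex.

**Shape 2** — `<path>` rectangle, stroke `#0000ff` → cut (S930, F862). Machine vertices: (105.497,62.733) → (220.907,62.733) → (220.907,19.861) → (105.497,19.861) → (105.497,62.733). Closed: final G1 returns to the first vertex.

**Shape 3** — `<path>` cubic bezier, stroke `#0000ff` → cut (S930, F862). Control points (SVG): P0=(149.229,72.445), P1=(125.327,77.145), P2=(284.831,55.309), P3=(266.730,68.807); sampled at t=k/3. Machine vertices: (149.229,16.010) → (173.092,17.864) → (239.000,23.659) → (266.730,19.648). Open path.

**Shape 4** — `<path>` quadratic bezier, stroke `#000000` → engrave (S132, F2679). Control points (SVG): P0=(33.321,21.858), P1=(57.630,40.402), P2=(125.288,60.839); sampled at t=k/3. Machine vertices: (33.321,66.597) → (54.344,54.024) → (84.999,41.030) → (125.288,27.616). Open path.

**Shape 5** — `<polygon>` regular polygon, stroke `#000000` → engrave (S132, F2679). Machine vertices: (68.763,71.669) → (72.281,74.742) → (76.878,73.907) → (79.092,69.793) → (77.255,65.497) → (72.751,64.255) → (68.972,67.001) → (68.763,71.669). Closed: final G1 returns to the first vertex.

; LightBurn 1.4.05
; GRBL device profile, absolute coords
G21
G90
G00 X232.117 Y60.036
M4 S930
G1 X221.875 Y32.891 F862
G1 X192.893 Y34.243
G1 X185.224 Y62.224
G1 X209.465 Y78.165
G1 X232.117 Y60.036
G00 X105.497 Y62.733
M4 S930
G1 X220.907 Y62.733 F862
G1 X220.907 Y19.861
G1 X105.497 Y19.861
G1 X105.497 Y62.733
G00 X149.229 Y16.010
M4 S930
G1 X173.092 Y17.864 F862
G1 X239.000 Y23.659
G1 X266.730 Y19.648
G00 X33.321 Y66.597
M4 S132
G1 X54.344 Y54.024 F2679
G1 X84.999 Y41.030
G1 X125.288 Y27.616
G00 X68.763 Y71.669
M4 S132
G1 X72.281 Y74.742 F2679
G1 X76.878 Y73.907
G1 X79.092 Y69.793
G1 X77.255 Y65.497
G1 X72.751 Y64.255
G1 X68.972 Y67.001
G1 X68.763 Y71.669
M5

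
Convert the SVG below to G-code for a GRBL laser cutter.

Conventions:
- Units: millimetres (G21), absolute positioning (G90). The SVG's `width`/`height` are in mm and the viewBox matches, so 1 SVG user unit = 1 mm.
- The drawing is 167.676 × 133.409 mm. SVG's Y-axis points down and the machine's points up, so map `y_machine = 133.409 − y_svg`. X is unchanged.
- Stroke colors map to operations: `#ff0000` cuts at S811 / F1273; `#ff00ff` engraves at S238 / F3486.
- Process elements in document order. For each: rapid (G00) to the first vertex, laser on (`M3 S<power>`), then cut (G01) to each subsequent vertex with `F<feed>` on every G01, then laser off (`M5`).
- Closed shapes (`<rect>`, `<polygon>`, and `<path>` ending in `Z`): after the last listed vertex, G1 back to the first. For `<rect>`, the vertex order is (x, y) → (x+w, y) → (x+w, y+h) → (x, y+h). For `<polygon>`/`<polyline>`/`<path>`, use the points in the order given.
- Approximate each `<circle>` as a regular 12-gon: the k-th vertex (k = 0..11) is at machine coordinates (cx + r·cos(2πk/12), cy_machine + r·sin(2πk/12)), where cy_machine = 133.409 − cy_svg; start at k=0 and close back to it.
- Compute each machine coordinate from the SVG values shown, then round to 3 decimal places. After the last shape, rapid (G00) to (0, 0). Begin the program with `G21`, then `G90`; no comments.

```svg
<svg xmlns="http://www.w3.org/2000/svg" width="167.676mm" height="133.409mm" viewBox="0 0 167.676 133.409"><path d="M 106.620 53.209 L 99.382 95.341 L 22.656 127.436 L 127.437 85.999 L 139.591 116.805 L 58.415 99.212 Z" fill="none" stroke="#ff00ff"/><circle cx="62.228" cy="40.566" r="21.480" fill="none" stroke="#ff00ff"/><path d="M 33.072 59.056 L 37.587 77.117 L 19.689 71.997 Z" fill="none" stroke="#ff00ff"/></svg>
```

Since the viewBox matches the mm dimensions, user units are millimetres directly. The only transform is the Y-flip y_m = 133.409 − y_svg.

Shape 1 is a closed polygon drawn with `<path>`. Its stroke #ff00ff means engrave at S238, F3486. After flipping Y the toolpath is (106.620,80.200) → (99.382,38.068) → (22.656,5.973) → (127.437,47.410) → (139.591,16.604) → (58.415,34.197) → (106.620,80.200), returning to the start.

Shape 2 is a circle drawn with `<circle>`. Its stroke #ff00ff means engrave at S238, F3486. After flipping Y the toolpath is (83.708,92.843) → (80.830,103.583) → (72.968,111.445) → (62.228,114.323) → (51.488,111.445) → (43.626,103.583) → (40.748,92.843) → (43.626,82.103) → (51.488,74.241) → (62.228,71.363) → (72.968,74.241) → (80.830,82.103) → (83.708,92.843), returning to the start.

Shape 3 is a regular polygon drawn with `<path>`. Its stroke #ff00ff means engrave at S238, F3486. After flipping Y the toolpath is (33.072,74.353) → (37.587,56.292) → (19.689,61.412) → (33.072,74.353), returning to the start.

G21
G90
G00 X106.620 Y80.200
M3 S238
G01 X99.382 Y38.068 F3486
G01 X22.656 Y5.973 F3486
G01 X127.437 Y47.410 F3486
G01 X139.591 Y16.604 F3486
G01 X58.415 Y34.197 F3486
G01 X106.620 Y80.200 F3486
M5
G00 X83.708 Y92.843
M3 S238
G01 X80.830 Y103.583 F3486
G01 X72.968 Y111.445 F3486
G01 X62.228 Y114.323 F3486
G01 X51.488 Y111.445 F3486
G01 X43.626 Y103.583 F3486
G01 X40.748 Y92.843 F3486
G01 X43.626 Y82.103 F3486
G01 X51.488 Y74.241 F3486
G01 X62.228 Y71.363 F3486
G01 X72.968 Y74.241 F3486
G01 X80.830 Y82.103 F3486
G01 X83.708 Y92.843 F3486
M5
G00 X33.072 Y74.353
M3 S238
G01 X37.587 Y56.292 F3486
G01 X19.689 Y61.412 F3486
G01 X33.072 Y74.353 F3486
M5
G00 X0.000 Y0.000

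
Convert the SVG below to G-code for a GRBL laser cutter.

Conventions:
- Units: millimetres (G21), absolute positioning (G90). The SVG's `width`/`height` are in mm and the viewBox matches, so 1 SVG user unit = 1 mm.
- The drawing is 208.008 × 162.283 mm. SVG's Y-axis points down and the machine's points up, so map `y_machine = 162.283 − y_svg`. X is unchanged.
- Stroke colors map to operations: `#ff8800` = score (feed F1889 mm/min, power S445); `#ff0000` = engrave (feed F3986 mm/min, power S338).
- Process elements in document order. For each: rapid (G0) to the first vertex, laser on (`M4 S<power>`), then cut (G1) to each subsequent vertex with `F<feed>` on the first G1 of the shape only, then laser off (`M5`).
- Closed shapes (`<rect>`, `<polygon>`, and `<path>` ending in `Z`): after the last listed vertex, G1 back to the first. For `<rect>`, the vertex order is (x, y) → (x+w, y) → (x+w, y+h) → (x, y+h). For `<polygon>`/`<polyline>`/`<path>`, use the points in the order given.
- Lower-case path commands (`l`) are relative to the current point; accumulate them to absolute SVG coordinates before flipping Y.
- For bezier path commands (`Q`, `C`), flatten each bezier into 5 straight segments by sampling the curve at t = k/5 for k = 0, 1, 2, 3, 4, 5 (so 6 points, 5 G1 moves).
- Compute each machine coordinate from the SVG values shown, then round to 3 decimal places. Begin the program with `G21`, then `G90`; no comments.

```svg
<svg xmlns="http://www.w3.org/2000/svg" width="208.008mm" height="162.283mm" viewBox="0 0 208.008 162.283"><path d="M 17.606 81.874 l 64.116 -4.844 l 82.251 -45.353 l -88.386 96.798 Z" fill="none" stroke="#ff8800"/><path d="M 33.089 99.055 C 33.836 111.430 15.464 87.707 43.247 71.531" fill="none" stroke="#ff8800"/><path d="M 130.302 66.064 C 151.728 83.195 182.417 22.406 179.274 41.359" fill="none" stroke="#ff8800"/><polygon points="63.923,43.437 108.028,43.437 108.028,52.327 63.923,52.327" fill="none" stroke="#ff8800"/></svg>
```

G21
G90
G0 X17.606 Y80.409
M4 S445
G1 X81.722 Y85.253 F1889
G1 X163.973 Y130.606
G1 X75.587 Y33.808
G1 X17.606 Y80.409
M5
G0 X33.089 Y63.228
M4 S445
G1 X31.765 Y59.786 F1889
G1 X28.986 Y62.912
G1 X27.884 Y70.512
G1 X31.594 Y80.490
G1 X43.247 Y90.752
M5
G0 X130.302 Y96.219
M4 S445
G1 X143.924 Y94.030 F1889
G1 X157.701 Y102.973
G1 X169.564 Y115.482
G1 X177.445 Y123.988
G1 X179.274 Y120.924
M5
G0 X63.923 Y118.846
M4 S445
G1 X108.028 Y118.846 F1889
G1 X108.028 Y109.956
G1 X63.923 Y109.956
G1 X63.923 Y118.846
M5

Since the viewBox matches the mm dimensions, user units are millimetres directly. The only transform is the Y-flip y_m = 162.283 − y_svg.

Shape 1 is a closed polygon drawn with `<path>`. Its stroke #ff8800 means score at S445, F1889. After flipping Y the toolpath is (17.606,80.409) → (81.722,85.253) → (163.973,130.606) → (75.587,33.808) → (17.606,80.409), returning to the start.

Shape 2 is a cubic bezier drawn with `<path>`. Its stroke #ff8800 means score at S445, F1889. After flipping Y the toolpath is (33.089,63.228) → (31.765,59.786) → (28.986,62.912) → (27.884,70.512) → (31.594,80.490) → (43.247,90.752).

Shape 3 is a cubic bezier drawn with `<path>`. Its stroke #ff8800 means score at S445, F1889. After flipping Y the toolpath is (130.302,96.219) → (143.924,94.030) → (157.701,102.973) → (169.564,115.482) → (177.445,123.988) → (179.274,120.924).

Shape 4 is a rectangle drawn with `<polygon>`. Its stroke #ff8800 means score at S445, F1889. After flipping Y the toolpath is (63.923,118.846) → (108.028,118.846) → (108.028,109.956) → (63.923,109.956) → (63.923,118.846), returning to the start.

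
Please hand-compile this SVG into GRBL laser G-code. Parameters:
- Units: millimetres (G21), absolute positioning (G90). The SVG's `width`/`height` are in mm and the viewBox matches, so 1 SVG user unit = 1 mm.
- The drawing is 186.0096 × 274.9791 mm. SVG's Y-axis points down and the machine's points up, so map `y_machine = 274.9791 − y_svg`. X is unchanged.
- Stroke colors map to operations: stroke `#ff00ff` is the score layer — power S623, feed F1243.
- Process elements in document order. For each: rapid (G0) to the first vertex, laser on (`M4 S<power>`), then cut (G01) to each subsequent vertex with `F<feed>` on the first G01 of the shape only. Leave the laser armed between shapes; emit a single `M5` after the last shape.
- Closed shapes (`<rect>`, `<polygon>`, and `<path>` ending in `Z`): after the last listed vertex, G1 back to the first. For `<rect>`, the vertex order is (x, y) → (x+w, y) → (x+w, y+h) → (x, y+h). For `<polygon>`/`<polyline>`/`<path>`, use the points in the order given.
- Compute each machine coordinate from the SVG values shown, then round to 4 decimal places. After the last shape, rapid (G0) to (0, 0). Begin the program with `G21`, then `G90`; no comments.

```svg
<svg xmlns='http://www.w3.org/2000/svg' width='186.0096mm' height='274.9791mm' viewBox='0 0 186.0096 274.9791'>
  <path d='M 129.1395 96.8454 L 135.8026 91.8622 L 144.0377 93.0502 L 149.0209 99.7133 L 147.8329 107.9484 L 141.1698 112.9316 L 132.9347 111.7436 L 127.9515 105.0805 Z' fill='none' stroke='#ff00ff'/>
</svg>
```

G21
G90
G0 X129.1395 Y178.1337
M4 S623
G01 X135.8026 Y183.1169 F1243
G01 X144.0377 Y181.9289
G01 X149.0209 Y175.2658
G01 X147.8329 Y167.0307
G01 X141.1698 Y162.0475
G01 X132.9347 Y163.2355
G01 X127.9515 Y169.8986
G01 X129.1395 Y178.1337
M5
G0 X0.0000 Y0.0000

viewBox `0 0 186.0096 274.9791` with mm width/height → 1 unit = 1 mm. Flip: y_m = 274.9791 − y_svg.

**Shape 1** — `<path>` regular polygon, stroke `#ff00ff` → score (S623, F1243). Machine vertices: (129.1395,178.1337) → (135.8026,183.1169) → (144.0377,181.9289) → (149.0209,175.2658) → (147.8329,167.0307) → (141.1698,162.0475) → (132.9347,163.2355) → (127.9515,169.8986) → (129.1395,178.1337). Closed: final G1 returns to the first vertex.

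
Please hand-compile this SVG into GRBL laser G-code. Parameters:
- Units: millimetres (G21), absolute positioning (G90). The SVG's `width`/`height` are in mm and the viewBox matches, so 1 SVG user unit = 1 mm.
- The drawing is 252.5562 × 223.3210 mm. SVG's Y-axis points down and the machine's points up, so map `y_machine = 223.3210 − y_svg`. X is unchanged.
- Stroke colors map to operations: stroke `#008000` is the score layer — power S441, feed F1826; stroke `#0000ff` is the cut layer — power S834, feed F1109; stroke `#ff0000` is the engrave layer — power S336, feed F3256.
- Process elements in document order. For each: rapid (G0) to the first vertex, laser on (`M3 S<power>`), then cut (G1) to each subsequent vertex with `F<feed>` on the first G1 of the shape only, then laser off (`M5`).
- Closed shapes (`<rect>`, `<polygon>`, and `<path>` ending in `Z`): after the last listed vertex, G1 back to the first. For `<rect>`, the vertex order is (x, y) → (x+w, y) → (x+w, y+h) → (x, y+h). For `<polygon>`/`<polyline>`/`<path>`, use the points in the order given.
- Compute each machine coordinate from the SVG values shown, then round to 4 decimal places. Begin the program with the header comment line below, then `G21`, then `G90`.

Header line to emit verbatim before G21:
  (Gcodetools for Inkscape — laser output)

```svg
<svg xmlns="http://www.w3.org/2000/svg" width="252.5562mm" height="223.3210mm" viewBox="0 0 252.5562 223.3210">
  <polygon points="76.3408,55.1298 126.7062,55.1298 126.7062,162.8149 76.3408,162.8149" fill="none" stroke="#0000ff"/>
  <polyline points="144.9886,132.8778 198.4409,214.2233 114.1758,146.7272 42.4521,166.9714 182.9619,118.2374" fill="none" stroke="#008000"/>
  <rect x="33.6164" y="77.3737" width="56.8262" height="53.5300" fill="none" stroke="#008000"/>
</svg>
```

1 u = 1 mm; y_m = 223.3210 − y.

[1] `<polygon>` rectangle, #0000ff→cut S834 F1109: (76.3408,168.1912) → (126.7062,168.1912) → (126.7062,60.5061) → (76.3408,60.5061) → (76.3408,168.1912) (closed)

[2] `<polyline>` open polyline, #008000→score S441 F1826: (144.9886,90.4432) → (198.4409,9.0977) → (114.1758,76.5938) → (42.4521,56.3496) → (182.9619,105.0836)

[3] `<rect>` rectangle, #008000→score S441 F1826: (33.6164,145.9473) → (90.4426,145.9473) → (90.4426,92.4173) → (33.6164,92.4173) → (33.6164,145.9473) (closed)

(Gcodetools for Inkscape — laser output)
G21
G90
G0 X76.3408 Y168.1912
M3 S834
G1 X126.7062 Y168.1912 F1109
G1 X126.7062 Y60.5061
G1 X76.3408 Y60.5061
G1 X76.3408 Y168.1912
M5
G0 X144.9886 Y90.4432
M3 S441
G1 X198.4409 Y9.0977 F1826
G1 X114.1758 Y76.5938
G1 X42.4521 Y56.3496
G1 X182.9619 Y105.0836
M5
G0 X33.6164 Y145.9473
M3 S441
G1 X90.4426 Y145.9473 F1826
G1 X90.4426 Y92.4173
G1 X33.6164 Y92.4173
G1 X33.6164 Y145.9473
M5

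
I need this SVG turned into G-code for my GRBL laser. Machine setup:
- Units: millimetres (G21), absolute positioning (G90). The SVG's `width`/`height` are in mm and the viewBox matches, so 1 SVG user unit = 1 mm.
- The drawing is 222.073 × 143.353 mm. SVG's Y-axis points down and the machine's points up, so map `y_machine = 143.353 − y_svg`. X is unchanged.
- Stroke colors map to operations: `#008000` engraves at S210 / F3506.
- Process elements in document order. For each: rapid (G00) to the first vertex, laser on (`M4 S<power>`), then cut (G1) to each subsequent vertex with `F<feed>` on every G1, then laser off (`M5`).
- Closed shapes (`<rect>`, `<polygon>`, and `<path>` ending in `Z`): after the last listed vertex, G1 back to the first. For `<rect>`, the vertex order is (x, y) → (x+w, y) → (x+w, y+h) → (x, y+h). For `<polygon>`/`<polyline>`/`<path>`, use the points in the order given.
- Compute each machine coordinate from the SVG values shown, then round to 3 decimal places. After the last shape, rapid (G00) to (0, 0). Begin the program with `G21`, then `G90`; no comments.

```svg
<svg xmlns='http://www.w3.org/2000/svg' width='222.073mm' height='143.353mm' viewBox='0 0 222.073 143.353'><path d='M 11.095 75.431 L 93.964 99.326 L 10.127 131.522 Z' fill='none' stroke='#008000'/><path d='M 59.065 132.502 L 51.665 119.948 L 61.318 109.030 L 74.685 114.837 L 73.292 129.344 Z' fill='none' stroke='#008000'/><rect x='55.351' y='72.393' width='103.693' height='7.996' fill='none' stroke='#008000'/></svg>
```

G21
G90
G00 X11.095 Y67.922
M4 S210
G1 X93.964 Y44.027 F3506
G1 X10.127 Y11.831 F3506
G1 X11.095 Y67.922 F3506
M5
G00 X59.065 Y10.851
M4 S210
G1 X51.665 Y23.405 F3506
G1 X61.318 Y34.323 F3506
G1 X74.685 Y28.516 F3506
G1 X73.292 Y14.009 F3506
G1 X59.065 Y10.851 F3506
M5
G00 X55.351 Y70.960
M4 S210
G1 X159.044 Y70.960 F3506
G1 X159.044 Y62.964 F3506
G1 X55.351 Y62.964 F3506
G1 X55.351 Y70.960 F3506
M5
G00 X0.000 Y0.000

Since the viewBox matches the mm dimensions, user units are millimetres directly. The only transform is the Y-flip y_m = 143.353 − y_svg.

Shape 1 is a closed polygon drawn with `<path>`. Its stroke #008000 means engrave at S210, F3506. After flipping Y the toolpath is (11.095,67.922) → (93.964,44.027) → (10.127,11.831) → (11.095,67.922), returning to the start.

Shape 2 is a regular polygon drawn with `<path>`. Its stroke #008000 means engrave at S210, F3506. After flipping Y the toolpath is (59.065,10.851) → (51.665,23.405) → (61.318,34.323) → (74.685,28.516) → (73.292,14.009) → (59.065,10.851), returning to the start.

Shape 3 is a rectangle drawn with `<rect>`. Its stroke #008000 means engrave at S210, F3506. After flipping Y the toolpath is (55.351,70.960) → (159.044,70.960) → (159.044,62.964) → (55.351,62.964) → (55.351,70.960), returning to the start.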